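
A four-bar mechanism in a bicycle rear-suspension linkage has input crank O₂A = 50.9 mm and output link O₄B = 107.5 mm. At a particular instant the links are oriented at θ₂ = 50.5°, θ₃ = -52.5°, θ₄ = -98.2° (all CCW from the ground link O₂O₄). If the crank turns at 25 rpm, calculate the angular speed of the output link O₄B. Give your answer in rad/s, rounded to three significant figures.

ω₂ = 2.618 rad/s (from 25 rpm).
Differentiating the loop-closure r₂e^{iθ₂}+r₃e^{iθ₃}=r₁+r₄e^{iθ₄} gives r₂ω₂e^{iθ₂}+r₃ω₃e^{iθ₃}=r₄ω₄e^{iθ₄}.
Eliminating the other unknown: ω₄ = r₂ω₂ sin(θ₂−θ₃) / [r₄ sin(θ₄−θ₃)].
Numerator sine = +0.97437; denominator sine = -0.71569.
Result = 0.0509·2.618·(+0.97437) / (0.1075·(-0.71569)) = -1.6876 rad/s; magnitude 1.6876 rad/s.

1.69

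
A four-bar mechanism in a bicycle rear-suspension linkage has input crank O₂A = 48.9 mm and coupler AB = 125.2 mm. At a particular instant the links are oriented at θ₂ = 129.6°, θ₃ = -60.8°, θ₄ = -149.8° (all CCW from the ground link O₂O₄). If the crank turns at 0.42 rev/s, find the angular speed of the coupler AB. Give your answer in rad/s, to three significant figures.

1.02

ω₂ = 2.639 rad/s (from 0.42 rev/s).
Differentiating the loop-closure r₂e^{iθ₂}+r₃e^{iθ₃}=r₁+r₄e^{iθ₄} gives r₂ω₂e^{iθ₂}+r₃ω₃e^{iθ₃}=r₄ω₄e^{iθ₄}.
Eliminating the other unknown: ω₃ = r₂ω₂ sin(θ₄−θ₂) / [r₃ sin(θ₃−θ₄)].
Numerator sine = +0.98657; denominator sine = +0.99985.
Result = 0.0489·2.639·(+0.98657) / (0.1252·(+0.99985)) = +1.017 rad/s; magnitude 1.017 rad/s.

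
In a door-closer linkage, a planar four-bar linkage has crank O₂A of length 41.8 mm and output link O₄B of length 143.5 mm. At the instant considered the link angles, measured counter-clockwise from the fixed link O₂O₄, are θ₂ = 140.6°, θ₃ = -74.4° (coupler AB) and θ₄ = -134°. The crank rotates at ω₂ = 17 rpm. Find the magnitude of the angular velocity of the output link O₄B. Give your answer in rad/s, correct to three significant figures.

0.345

ω₂ = 1.78 rad/s (from 17 rpm).
Differentiating the loop-closure r₂e^{iθ₂}+r₃e^{iθ₃}=r₁+r₄e^{iθ₄} gives r₂ω₂e^{iθ₂}+r₃ω₃e^{iθ₃}=r₄ω₄e^{iθ₄}.
Eliminating the other unknown: ω₄ = r₂ω₂ sin(θ₂−θ₃) / [r₄ sin(θ₄−θ₃)].
Numerator sine = -0.57358; denominator sine = -0.86251.
Result = 0.0418·1.78·(-0.57358) / (0.1435·(-0.86251)) = +0.34485 rad/s; magnitude 0.34485 rad/s.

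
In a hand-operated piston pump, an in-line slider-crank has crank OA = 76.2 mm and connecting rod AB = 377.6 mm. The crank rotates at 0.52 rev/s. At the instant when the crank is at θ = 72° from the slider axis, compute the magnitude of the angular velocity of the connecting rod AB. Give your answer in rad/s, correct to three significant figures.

ω = 3.267 rad/s (converted from 0.52 rev/s).
The rod makes angle φ with the slider axis where L sinφ = r sinθ; differentiating, L cosφ·φ̇ = r ω cosθ.
L cosφ = √(L² − r² sin²θ) = 0.37058 m.
|ω_rod| = r ω |cosθ| / √(L² − r² sin²θ) = 0.0762·3.267·0.30902/0.37058 = 0.20761 rad/s.

0.208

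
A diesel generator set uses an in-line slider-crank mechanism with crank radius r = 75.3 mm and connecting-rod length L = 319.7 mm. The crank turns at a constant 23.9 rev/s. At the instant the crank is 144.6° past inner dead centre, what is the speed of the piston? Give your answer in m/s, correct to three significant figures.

5.28

ω = 2π·23.9 = 150.2 rad/s
For an in-line slider-crank, x = r cosθ + √(L² − r² sin²θ), so v = −rω sinθ·[1 + r cosθ/√(L² − r² sin²θ)].
With r = 0.0753 m, L = 0.3197 m, θ = 144.6°: √(L² − r² sin²θ) = 0.31671 m.
v = −0.0753·150.2·0.57928·[1 + 0.0753·-0.81513/0.31671] = -5.2808 m/s.
|v| = 5.2808 m/s.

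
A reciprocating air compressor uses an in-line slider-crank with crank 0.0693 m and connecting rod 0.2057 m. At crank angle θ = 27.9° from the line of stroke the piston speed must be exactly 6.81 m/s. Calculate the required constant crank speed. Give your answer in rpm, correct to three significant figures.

1540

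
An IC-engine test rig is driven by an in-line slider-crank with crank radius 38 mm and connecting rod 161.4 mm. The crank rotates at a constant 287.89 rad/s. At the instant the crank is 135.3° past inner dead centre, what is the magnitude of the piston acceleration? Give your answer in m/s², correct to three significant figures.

2220

ω = 287.9 rad/s
x(θ) = r cosθ + √(L² − r² sin²θ); with ω constant, a = ω²·d²x/dθ².
d²x/dθ² = −r cosθ − r²(cos2θ)/√u − r⁴ sin²2θ/(4u^{3/2}),  u = L² − r² sin²θ = 0.0253355 m².
Substituting r = 0.038 m, L = 0.1614 m, θ = 135.3°: d²x/dθ² = +0.026786 m.
a = ω²·d²x/dθ² = (287.9)²·(+0.026786) = +2220.1 m/s²;  |a| = 2220.1 m/s².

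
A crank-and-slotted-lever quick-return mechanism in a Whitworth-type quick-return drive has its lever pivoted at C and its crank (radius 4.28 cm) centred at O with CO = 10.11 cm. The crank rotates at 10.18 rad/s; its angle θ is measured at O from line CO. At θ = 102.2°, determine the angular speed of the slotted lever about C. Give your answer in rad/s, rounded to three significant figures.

ω = 10.18 rad/s
Crank pin A relative to C: A = (d + r cosθ, r sinθ); lever angle φ = atan2(r sinθ, d + r cosθ).
Differentiating tanφ: φ̇ = rω(d cosθ + r)/(d² + r² + 2dr cosθ).
d² + r² + 2dr cosθ = |CA|² = 0.0102242 m²;  d cosθ + r = +0.021435 m.
|ω_lever| = |0.0428·10.18·+0.021435| / 0.0102242 = 0.91345 rad/s.

0.913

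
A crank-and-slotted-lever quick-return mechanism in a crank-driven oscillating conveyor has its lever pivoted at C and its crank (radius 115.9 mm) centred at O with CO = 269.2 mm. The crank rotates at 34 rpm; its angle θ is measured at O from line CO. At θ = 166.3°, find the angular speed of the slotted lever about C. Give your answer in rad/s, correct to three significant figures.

2.38

ω = 3.56 rad/s (from 34 rpm).
Crank pin A relative to C: A = (d + r cosθ, r sinθ); lever angle φ = atan2(r sinθ, d + r cosθ).
Differentiating tanφ: φ̇ = rω(d cosθ + r)/(d² + r² + 2dr cosθ).
d² + r² + 2dr cosθ = |CA|² = 0.0252762 m²;  d cosθ + r = -0.14564 m.
|ω_lever| = |0.1159·3.56·-0.14564| / 0.0252762 = 2.3777 rad/s.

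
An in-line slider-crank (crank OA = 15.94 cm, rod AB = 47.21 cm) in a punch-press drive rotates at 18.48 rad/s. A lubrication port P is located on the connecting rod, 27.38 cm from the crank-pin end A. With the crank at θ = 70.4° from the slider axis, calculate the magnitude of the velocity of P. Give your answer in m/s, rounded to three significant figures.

ω = 18.48 rad/s.  Crank-pin speed |V_A| = rω = 2.9457 m/s, perpendicular to OA.
Rod angle: sinφ = −(r/L) sinθ ⇒ φ = -18.547°; ω_rod = −rω cosθ/√(L²−r²sin²θ) = -2.2077 rad/s.
V_P = V_A + ω_rod × AP, with AP = 0.2738 m along the rod.
Components: V_Px = −rω sinθ − a·ω_rod·sinφ = -2.9673 m/s;  V_Py = rω cosθ + a·ω_rod·cosφ = +0.41506 m/s.
|V_P| = √(V_Px² + V_Py²) = 2.9962 m/s.

3.00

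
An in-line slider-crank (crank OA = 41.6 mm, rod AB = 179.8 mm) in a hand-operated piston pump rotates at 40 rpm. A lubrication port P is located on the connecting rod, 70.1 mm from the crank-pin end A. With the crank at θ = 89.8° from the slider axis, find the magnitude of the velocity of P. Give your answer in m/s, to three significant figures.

ω = 4.189 rad/s.  Crank-pin speed |V_A| = rω = 0.17425 m/s, perpendicular to OA.
Rod angle: sinφ = −(r/L) sinθ ⇒ φ = -13.378°; ω_rod = −rω cosθ/√(L²−r²sin²θ) = -0.0034773 rad/s.
V_P = V_A + ω_rod × AP, with AP = 0.0701 m along the rod.
Components: V_Px = −rω sinθ − a·ω_rod·sinφ = -0.17431 m/s;  V_Py = rω cosθ + a·ω_rod·cosφ = +0.00037111 m/s.
|V_P| = √(V_Px² + V_Py²) = 0.17431 m/s.

0.174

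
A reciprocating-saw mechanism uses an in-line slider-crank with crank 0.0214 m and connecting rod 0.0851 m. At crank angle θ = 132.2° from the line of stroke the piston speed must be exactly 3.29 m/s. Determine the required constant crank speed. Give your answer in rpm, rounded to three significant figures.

2390

For an in-line slider-crank, |v_piston| = rω|sinθ|·[1 + r cosθ/√(L² − r² sin²θ)].
With r = 0.0214 m, L = 0.0851 m, θ = 132.2°: the bracketed kinematic factor |dx/dθ| = 0.013128 m.
ω = v/|dx/dθ| = 3.29/0.013128 = 250.62 rad/s.
N = 60ω/(2π) = 2393.2 rpm.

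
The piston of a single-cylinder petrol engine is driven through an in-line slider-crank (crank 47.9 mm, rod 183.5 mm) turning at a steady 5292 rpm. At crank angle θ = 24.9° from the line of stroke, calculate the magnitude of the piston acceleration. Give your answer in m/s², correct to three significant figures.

ω = 2π·5292/60 = 554.2 rad/s
x(θ) = r cosθ + √(L² − r² sin²θ); with ω constant, a = ω²·d²x/dθ².
d²x/dθ² = −r cosθ − r²(cos2θ)/√u − r⁴ sin²2θ/(4u^{3/2}),  u = L² − r² sin²θ = 0.0332655 m².
Substituting r = 0.0479 m, L = 0.1835 m, θ = 24.9°: d²x/dθ² = -0.051694 m.
a = ω²·d²x/dθ² = (554.2)²·(-0.051694) = -15876 m/s²;  |a| = 15876 m/s².

15900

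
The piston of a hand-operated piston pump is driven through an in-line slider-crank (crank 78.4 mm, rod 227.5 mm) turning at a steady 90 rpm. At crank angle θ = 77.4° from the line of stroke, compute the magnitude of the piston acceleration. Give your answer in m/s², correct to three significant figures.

ω = 2π·90/60 = 9.425 rad/s
x(θ) = r cosθ + √(L² − r² sin²θ); with ω constant, a = ω²·d²x/dθ².
d²x/dθ² = −r cosθ − r²(cos2θ)/√u − r⁴ sin²2θ/(4u^{3/2}),  u = L² − r² sin²θ = 0.0459022 m².
Substituting r = 0.0784 m, L = 0.2275 m, θ = 77.4°: d²x/dθ² = +0.008682 m.
a = ω²·d²x/dθ² = (9.425)²·(+0.008682) = +0.7712 m/s²;  |a| = 0.7712 m/s².

0.771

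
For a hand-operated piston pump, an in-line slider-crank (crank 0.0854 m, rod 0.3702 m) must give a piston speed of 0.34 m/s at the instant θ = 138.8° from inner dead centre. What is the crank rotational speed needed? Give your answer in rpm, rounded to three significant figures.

70.0

For an in-line slider-crank, |v_piston| = rω|sinθ|·[1 + r cosθ/√(L² − r² sin²θ)].
With r = 0.0854 m, L = 0.3702 m, θ = 138.8°: the bracketed kinematic factor |dx/dθ| = 0.046374 m.
ω = v/|dx/dθ| = 0.34/0.046374 = 7.3318 rad/s.
N = 60ω/(2π) = 70.013 rpm.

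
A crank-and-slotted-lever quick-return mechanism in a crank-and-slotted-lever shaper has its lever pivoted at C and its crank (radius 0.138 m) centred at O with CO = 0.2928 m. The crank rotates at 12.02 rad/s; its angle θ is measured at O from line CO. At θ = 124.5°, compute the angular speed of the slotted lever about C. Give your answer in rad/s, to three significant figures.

ω = 12.02 rad/s
Crank pin A relative to C: A = (d + r cosθ, r sinθ); lever angle φ = atan2(r sinθ, d + r cosθ).
Differentiating tanφ: φ̇ = rω(d cosθ + r)/(d² + r² + 2dr cosθ).
d² + r² + 2dr cosθ = |CA|² = 0.059003 m²;  d cosθ + r = -0.027844 m.
|ω_lever| = |0.138·12.02·-0.027844| / 0.059003 = 0.78278 rad/s.

0.783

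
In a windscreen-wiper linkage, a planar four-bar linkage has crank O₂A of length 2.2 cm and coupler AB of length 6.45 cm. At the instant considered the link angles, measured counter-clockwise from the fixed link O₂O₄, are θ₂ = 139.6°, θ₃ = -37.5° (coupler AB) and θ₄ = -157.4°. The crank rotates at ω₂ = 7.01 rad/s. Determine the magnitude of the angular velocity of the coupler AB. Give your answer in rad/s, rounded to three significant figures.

2.46

ω₂ = 7.01 rad/s
Differentiating the loop-closure r₂e^{iθ₂}+r₃e^{iθ₃}=r₁+r₄e^{iθ₄} gives r₂ω₂e^{iθ₂}+r₃ω₃e^{iθ₃}=r₄ω₄e^{iθ₄}.
Eliminating the other unknown: ω₃ = r₂ω₂ sin(θ₄−θ₂) / [r₃ sin(θ₃−θ₄)].
Numerator sine = +0.89101; denominator sine = +0.86690.
Result = 0.022·7.01·(+0.89101) / (0.0645·(+0.86690)) = +2.4575 rad/s; magnitude 2.4575 rad/s.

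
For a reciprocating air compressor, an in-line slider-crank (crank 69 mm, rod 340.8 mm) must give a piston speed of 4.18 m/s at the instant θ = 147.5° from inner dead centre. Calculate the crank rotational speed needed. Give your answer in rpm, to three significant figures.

For an in-line slider-crank, |v_piston| = rω|sinθ|·[1 + r cosθ/√(L² − r² sin²θ)].
With r = 0.069 m, L = 0.3408 m, θ = 147.5°: the bracketed kinematic factor |dx/dθ| = 0.030705 m.
ω = v/|dx/dθ| = 4.18/0.030705 = 136.13 rad/s.
N = 60ω/(2π) = 1300 rpm.

1300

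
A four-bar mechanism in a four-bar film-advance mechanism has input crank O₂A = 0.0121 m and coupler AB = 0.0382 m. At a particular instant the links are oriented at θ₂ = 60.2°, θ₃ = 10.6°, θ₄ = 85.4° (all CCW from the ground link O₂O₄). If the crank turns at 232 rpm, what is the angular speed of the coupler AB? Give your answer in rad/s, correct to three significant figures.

3.40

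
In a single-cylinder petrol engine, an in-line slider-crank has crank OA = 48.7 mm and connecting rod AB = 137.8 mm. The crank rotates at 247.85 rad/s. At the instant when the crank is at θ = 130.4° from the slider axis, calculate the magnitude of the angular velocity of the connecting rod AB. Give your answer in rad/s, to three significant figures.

58.9

ω = 247.8 rad/s
The rod makes angle φ with the slider axis where L sinφ = r sinθ; differentiating, L cosφ·φ̇ = r ω cosθ.
L cosφ = √(L² − r² sin²θ) = 0.13272 m.
|ω_rod| = r ω |cosθ| / √(L² − r² sin²θ) = 0.0487·247.8·0.64812/0.13272 = 58.946 rad/s.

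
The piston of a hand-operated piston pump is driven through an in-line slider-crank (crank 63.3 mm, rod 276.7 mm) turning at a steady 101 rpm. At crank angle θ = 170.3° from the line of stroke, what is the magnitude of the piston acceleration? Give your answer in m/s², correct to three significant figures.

5.45

ω = 2π·101/60 = 10.58 rad/s
x(θ) = r cosθ + √(L² − r² sin²θ); with ω constant, a = ω²·d²x/dθ².
d²x/dθ² = −r cosθ − r²(cos2θ)/√u − r⁴ sin²2θ/(4u^{3/2}),  u = L² − r² sin²θ = 0.0764491 m².
Substituting r = 0.0633 m, L = 0.2767 m, θ = 170.3°: d²x/dθ² = +0.048705 m.
a = ω²·d²x/dθ² = (10.58)²·(+0.048705) = +5.4485 m/s²;  |a| = 5.4485 m/s².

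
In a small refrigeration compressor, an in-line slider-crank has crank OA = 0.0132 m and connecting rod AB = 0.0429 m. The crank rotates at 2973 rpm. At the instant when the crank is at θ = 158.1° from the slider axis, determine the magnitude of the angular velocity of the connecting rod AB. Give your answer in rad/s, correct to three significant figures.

89.5

ω = 311.3 rad/s (converted from 2973 rpm).
The rod makes angle φ with the slider axis where L sinφ = r sinθ; differentiating, L cosφ·φ̇ = r ω cosθ.
L cosφ = √(L² − r² sin²θ) = 0.042617 m.
|ω_rod| = r ω |cosθ| / √(L² − r² sin²θ) = 0.0132·311.3·0.92784/0.042617 = 89.473 rad/s.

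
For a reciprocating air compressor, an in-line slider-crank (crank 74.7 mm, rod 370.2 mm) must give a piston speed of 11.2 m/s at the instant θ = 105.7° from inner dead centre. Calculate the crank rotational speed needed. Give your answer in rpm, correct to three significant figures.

For an in-line slider-crank, |v_piston| = rω|sinθ|·[1 + r cosθ/√(L² − r² sin²θ)].
With r = 0.0747 m, L = 0.3702 m, θ = 105.7°: the bracketed kinematic factor |dx/dθ| = 0.06791 m.
ω = v/|dx/dθ| = 11.2/0.06791 = 164.92 rad/s.
N = 60ω/(2π) = 1574.9 rpm.

1570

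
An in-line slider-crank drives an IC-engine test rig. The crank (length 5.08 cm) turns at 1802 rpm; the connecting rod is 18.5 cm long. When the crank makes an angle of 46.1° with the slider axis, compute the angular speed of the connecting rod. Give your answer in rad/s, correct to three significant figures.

ω = 188.7 rad/s (converted from 1802 rpm).
The rod makes angle φ with the slider axis where L sinφ = r sinθ; differentiating, L cosφ·φ̇ = r ω cosθ.
L cosφ = √(L² − r² sin²θ) = 0.18134 m.
|ω_rod| = r ω |cosθ| / √(L² − r² sin²θ) = 0.0508·188.7·0.69340/0.18134 = 36.655 rad/s.

36.7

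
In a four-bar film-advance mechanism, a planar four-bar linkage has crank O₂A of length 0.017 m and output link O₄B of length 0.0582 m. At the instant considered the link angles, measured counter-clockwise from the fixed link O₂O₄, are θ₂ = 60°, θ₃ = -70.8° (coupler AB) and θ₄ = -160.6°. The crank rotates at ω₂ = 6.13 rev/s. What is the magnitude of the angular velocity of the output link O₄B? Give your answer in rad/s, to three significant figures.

ω₂ = 38.52 rad/s (from 6.13 rev/s).
Differentiating the loop-closure r₂e^{iθ₂}+r₃e^{iθ₃}=r₁+r₄e^{iθ₄} gives r₂ω₂e^{iθ₂}+r₃ω₃e^{iθ₃}=r₄ω₄e^{iθ₄}.
Eliminating the other unknown: ω₄ = r₂ω₂ sin(θ₂−θ₃) / [r₄ sin(θ₄−θ₃)].
Numerator sine = +0.75700; denominator sine = -0.99999.
Result = 0.017·38.52·(+0.75700) / (0.0582·(-0.99999)) = -8.5165 rad/s; magnitude 8.5165 rad/s.

8.52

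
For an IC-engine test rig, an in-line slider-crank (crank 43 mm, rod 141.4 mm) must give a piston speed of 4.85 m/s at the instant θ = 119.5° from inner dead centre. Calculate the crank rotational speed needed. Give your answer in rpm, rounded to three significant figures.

1460

For an in-line slider-crank, |v_piston| = rω|sinθ|·[1 + r cosθ/√(L² − r² sin²θ)].
With r = 0.043 m, L = 0.1414 m, θ = 119.5°: the bracketed kinematic factor |dx/dθ| = 0.031614 m.
ω = v/|dx/dθ| = 4.85/0.031614 = 153.41 rad/s.
N = 60ω/(2π) = 1465 rpm.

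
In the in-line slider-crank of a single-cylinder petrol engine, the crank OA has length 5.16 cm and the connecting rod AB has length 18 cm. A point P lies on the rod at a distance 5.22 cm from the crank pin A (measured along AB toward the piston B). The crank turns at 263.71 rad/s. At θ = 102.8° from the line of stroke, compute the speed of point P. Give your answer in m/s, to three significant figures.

13.2

ω = 263.7 rad/s.  Crank-pin speed |V_A| = rω = 13.607 m/s, perpendicular to OA.
Rod angle: sinφ = −(r/L) sinθ ⇒ φ = -16.233°; ω_rod = −rω cosθ/√(L²−r²sin²θ) = +17.444 rad/s.
V_P = V_A + ω_rod × AP, with AP = 0.0522 m along the rod.
Components: V_Px = −rω sinθ − a·ω_rod·sinφ = -13.015 m/s;  V_Py = rω cosθ + a·ω_rod·cosφ = -2.1404 m/s.
|V_P| = √(V_Px² + V_Py²) = 13.19 m/s.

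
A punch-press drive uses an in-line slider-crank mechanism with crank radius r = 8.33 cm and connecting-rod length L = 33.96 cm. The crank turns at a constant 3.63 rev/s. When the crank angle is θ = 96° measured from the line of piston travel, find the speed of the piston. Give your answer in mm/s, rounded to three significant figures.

1840

ω = 2π·3.63 = 22.81 rad/s
For an in-line slider-crank, x = r cosθ + √(L² − r² sin²θ), so v = −rω sinθ·[1 + r cosθ/√(L² − r² sin²θ)].
With r = 0.0833 m, L = 0.3396 m, θ = 96°: √(L² − r² sin²θ) = 0.32934 m.
v = −0.0833·22.81·0.99452·[1 + 0.0833·-0.10453/0.32934] = -1.8395 m/s.
|v| = 1.8395 m/s = 1839.5 mm/s.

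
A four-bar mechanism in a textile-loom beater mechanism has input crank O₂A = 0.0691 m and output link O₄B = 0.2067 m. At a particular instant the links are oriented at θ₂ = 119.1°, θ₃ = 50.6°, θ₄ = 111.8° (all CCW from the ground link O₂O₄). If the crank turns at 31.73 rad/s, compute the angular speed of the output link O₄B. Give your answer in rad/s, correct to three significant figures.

11.3

ω₂ = 31.73 rad/s
Differentiating the loop-closure r₂e^{iθ₂}+r₃e^{iθ₃}=r₁+r₄e^{iθ₄} gives r₂ω₂e^{iθ₂}+r₃ω₃e^{iθ₃}=r₄ω₄e^{iθ₄}.
Eliminating the other unknown: ω₄ = r₂ω₂ sin(θ₂−θ₃) / [r₄ sin(θ₄−θ₃)].
Numerator sine = +0.93042; denominator sine = +0.87631.
Result = 0.0691·31.73·(+0.93042) / (0.2067·(+0.87631)) = +11.262 rad/s; magnitude 11.262 rad/s.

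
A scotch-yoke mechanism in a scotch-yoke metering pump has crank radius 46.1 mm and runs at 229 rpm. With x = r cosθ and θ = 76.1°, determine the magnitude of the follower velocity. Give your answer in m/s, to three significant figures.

1.07

ω = 23.98 rad/s (from 229 rpm).
x = r cosθ ⇒ ẋ = −rω sinθ.
|v| = rω|sinθ| = 0.0461·23.98·|sin 76.1°| = 1.0731 m/s.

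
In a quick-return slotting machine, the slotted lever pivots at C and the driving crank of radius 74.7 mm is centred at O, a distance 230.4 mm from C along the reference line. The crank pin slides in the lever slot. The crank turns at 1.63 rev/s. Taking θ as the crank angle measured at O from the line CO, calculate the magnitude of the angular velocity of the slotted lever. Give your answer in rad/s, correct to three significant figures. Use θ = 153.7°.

3.63

ω = 10.24 rad/s (from 1.63 rev/s).
Crank pin A relative to C: A = (d + r cosθ, r sinθ); lever angle φ = atan2(r sinθ, d + r cosθ).
Differentiating tanφ: φ̇ = rω(d cosθ + r)/(d² + r² + 2dr cosθ).
d² + r² + 2dr cosθ = |CA|² = 0.0278056 m²;  d cosθ + r = -0.13185 m.
|ω_lever| = |0.0747·10.24·-0.13185| / 0.0278056 = 3.6278 rad/s.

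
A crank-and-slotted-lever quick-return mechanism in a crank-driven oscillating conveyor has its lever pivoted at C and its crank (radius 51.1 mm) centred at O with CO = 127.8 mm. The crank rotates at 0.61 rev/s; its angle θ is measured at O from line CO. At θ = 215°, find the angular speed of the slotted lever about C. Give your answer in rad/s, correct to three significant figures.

1.27

ω = 3.833 rad/s (from 0.61 rev/s).
Crank pin A relative to C: A = (d + r cosθ, r sinθ); lever angle φ = atan2(r sinθ, d + r cosθ).
Differentiating tanφ: φ̇ = rω(d cosθ + r)/(d² + r² + 2dr cosθ).
d² + r² + 2dr cosθ = |CA|² = 0.00824497 m²;  d cosθ + r = -0.053588 m.
|ω_lever| = |0.0511·3.833·-0.053588| / 0.00824497 = 1.2729 rad/s.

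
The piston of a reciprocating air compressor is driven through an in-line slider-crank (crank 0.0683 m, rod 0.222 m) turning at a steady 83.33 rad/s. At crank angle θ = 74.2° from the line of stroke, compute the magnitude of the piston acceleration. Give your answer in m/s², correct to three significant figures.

0.112

ω = 83.33 rad/s
x(θ) = r cosθ + √(L² − r² sin²θ); with ω constant, a = ω²·d²x/dθ².
d²x/dθ² = −r cosθ − r²(cos2θ)/√u − r⁴ sin²2θ/(4u^{3/2}),  u = L² − r² sin²θ = 0.0449649 m².
Substituting r = 0.0683 m, L = 0.222 m, θ = 74.2°: d²x/dθ² = -1.6196e-05 m.
a = ω²·d²x/dθ² = (83.33)²·(-1.6196e-05) = -0.11247 m/s²;  |a| = 0.11247 m/s².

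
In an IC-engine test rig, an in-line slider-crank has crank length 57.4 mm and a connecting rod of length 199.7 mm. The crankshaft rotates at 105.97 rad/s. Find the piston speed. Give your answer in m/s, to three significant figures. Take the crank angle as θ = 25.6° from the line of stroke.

3.31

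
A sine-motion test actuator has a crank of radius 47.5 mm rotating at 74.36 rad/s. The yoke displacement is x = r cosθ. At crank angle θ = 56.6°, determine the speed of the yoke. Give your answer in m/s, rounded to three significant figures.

ω = 74.36 rad/s
x = r cosθ ⇒ ẋ = −rω sinθ.
|v| = rω|sinθ| = 0.0475·74.36·|sin 56.6°| = 2.9488 m/s.

2.95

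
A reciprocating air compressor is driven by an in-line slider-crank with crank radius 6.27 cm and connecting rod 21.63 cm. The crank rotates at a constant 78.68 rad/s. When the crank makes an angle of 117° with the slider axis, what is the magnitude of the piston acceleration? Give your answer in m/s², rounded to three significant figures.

243

ω = 78.68 rad/s
x(θ) = r cosθ + √(L² − r² sin²θ); with ω constant, a = ω²·d²x/dθ².
d²x/dθ² = −r cosθ − r²(cos2θ)/√u − r⁴ sin²2θ/(4u^{3/2}),  u = L² − r² sin²θ = 0.0436647 m².
Substituting r = 0.0627 m, L = 0.2163 m, θ = 117°: d²x/dθ² = +0.039246 m.
a = ω²·d²x/dθ² = (78.68)²·(+0.039246) = +242.96 m/s²;  |a| = 242.96 m/s².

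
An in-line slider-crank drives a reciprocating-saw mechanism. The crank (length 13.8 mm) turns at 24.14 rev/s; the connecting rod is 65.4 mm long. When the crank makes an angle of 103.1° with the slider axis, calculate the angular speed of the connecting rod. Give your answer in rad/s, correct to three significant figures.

7.41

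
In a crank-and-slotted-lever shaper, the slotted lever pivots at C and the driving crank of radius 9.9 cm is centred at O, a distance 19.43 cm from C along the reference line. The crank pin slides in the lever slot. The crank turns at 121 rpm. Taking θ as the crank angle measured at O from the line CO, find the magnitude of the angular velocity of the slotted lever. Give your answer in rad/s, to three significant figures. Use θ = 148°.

ω = 12.67 rad/s (from 121 rpm).
Crank pin A relative to C: A = (d + r cosθ, r sinθ); lever angle φ = atan2(r sinθ, d + r cosθ).
Differentiating tanφ: φ̇ = rω(d cosθ + r)/(d² + r² + 2dr cosθ).
d² + r² + 2dr cosθ = |CA|² = 0.0149279 m²;  d cosθ + r = -0.065776 m.
|ω_lever| = |0.099·12.67·-0.065776| / 0.0149279 = 5.5273 rad/s.

5.53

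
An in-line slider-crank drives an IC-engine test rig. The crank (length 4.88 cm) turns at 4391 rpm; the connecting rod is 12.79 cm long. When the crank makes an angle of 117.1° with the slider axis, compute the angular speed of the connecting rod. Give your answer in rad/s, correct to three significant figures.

ω = 459.8 rad/s (converted from 4391 rpm).
The rod makes angle φ with the slider axis where L sinφ = r sinθ; differentiating, L cosφ·φ̇ = r ω cosθ.
L cosφ = √(L² − r² sin²θ) = 0.1203 m.
|ω_rod| = r ω |cosθ| / √(L² − r² sin²θ) = 0.0488·459.8·0.45554/0.1203 = 84.975 rad/s.

85.0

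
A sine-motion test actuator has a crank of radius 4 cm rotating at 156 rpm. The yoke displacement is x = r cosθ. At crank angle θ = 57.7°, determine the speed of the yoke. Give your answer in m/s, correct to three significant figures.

ω = 16.34 rad/s (from 156 rpm).
x = r cosθ ⇒ ẋ = −rω sinθ.
|v| = rω|sinθ| = 0.04·16.34·|sin 57.7°| = 0.55234 m/s.

0.552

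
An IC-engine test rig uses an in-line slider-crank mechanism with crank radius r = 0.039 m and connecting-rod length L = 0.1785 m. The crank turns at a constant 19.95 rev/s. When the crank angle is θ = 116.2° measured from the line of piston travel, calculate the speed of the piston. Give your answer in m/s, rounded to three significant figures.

ω = 2π·19.9 = 125.3 rad/s
For an in-line slider-crank, x = r cosθ + √(L² − r² sin²θ), so v = −rω sinθ·[1 + r cosθ/√(L² − r² sin²θ)].
With r = 0.039 m, L = 0.1785 m, θ = 116.2°: √(L² − r² sin²θ) = 0.17504 m.
v = −0.039·125.3·0.89726·[1 + 0.039·-0.44151/0.17504] = -3.9549 m/s.
|v| = 3.9549 m/s.

3.95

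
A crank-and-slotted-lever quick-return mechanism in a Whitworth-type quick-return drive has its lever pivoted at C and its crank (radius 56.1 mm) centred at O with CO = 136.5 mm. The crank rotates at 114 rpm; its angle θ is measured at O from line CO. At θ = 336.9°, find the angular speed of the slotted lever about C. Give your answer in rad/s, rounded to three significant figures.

3.39

ω = 11.94 rad/s (from 114 rpm).
Crank pin A relative to C: A = (d + r cosθ, r sinθ); lever angle φ = atan2(r sinθ, d + r cosθ).
Differentiating tanφ: φ̇ = rω(d cosθ + r)/(d² + r² + 2dr cosθ).
d² + r² + 2dr cosθ = |CA|² = 0.0358668 m²;  d cosθ + r = +0.18166 m.
|ω_lever| = |0.0561·11.94·+0.18166| / 0.0358668 = 3.392 rad/s.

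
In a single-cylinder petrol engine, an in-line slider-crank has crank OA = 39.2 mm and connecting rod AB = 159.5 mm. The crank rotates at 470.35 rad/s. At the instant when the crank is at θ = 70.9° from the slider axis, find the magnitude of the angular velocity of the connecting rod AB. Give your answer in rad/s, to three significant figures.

38.9

ω = 470.4 rad/s
The rod makes angle φ with the slider axis where L sinφ = r sinθ; differentiating, L cosφ·φ̇ = r ω cosθ.
L cosφ = √(L² − r² sin²θ) = 0.15514 m.
|ω_rod| = r ω |cosθ| / √(L² − r² sin²θ) = 0.0392·470.4·0.32722/0.15514 = 38.889 rad/s.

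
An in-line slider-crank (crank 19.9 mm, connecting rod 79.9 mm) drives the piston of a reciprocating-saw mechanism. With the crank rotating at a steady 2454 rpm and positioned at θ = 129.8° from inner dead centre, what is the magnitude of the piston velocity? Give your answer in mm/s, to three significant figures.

3290

ω = 2π·2454/60 = 257 rad/s
For an in-line slider-crank, x = r cosθ + √(L² − r² sin²θ), so v = −rω sinθ·[1 + r cosθ/√(L² − r² sin²θ)].
With r = 0.0199 m, L = 0.0799 m, θ = 129.8°: √(L² − r² sin²θ) = 0.078424 m.
v = −0.0199·257·0.76828·[1 + 0.0199·-0.64011/0.078424] = -3.2908 m/s.
|v| = 3.2908 m/s = 3290.8 mm/s.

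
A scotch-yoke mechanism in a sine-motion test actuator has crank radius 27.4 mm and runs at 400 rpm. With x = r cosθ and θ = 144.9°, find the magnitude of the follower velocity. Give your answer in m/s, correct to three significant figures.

ω = 41.89 rad/s (from 400 rpm).
x = r cosθ ⇒ ẋ = −rω sinθ.
|v| = rω|sinθ| = 0.0274·41.89·|sin 144.9°| = 0.65995 m/s.

0.660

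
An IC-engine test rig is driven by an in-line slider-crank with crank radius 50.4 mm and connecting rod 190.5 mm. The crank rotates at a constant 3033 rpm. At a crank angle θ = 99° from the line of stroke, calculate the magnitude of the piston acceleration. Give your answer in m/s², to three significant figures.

2120

ω = 2π·3033/60 = 317.6 rad/s
x(θ) = r cosθ + √(L² − r² sin²θ); with ω constant, a = ω²·d²x/dθ².
d²x/dθ² = −r cosθ − r²(cos2θ)/√u − r⁴ sin²2θ/(4u^{3/2}),  u = L² − r² sin²θ = 0.0338123 m².
Substituting r = 0.0504 m, L = 0.1905 m, θ = 99°: d²x/dθ² = +0.020998 m.
a = ω²·d²x/dθ² = (317.6)²·(+0.020998) = +2118.2 m/s²;  |a| = 2118.2 m/s².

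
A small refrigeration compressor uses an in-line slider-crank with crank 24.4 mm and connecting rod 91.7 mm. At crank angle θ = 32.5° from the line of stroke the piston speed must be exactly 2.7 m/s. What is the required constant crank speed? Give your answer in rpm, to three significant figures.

1600

For an in-line slider-crank, |v_piston| = rω|sinθ|·[1 + r cosθ/√(L² − r² sin²θ)].
With r = 0.0244 m, L = 0.0917 m, θ = 32.5°: the bracketed kinematic factor |dx/dθ| = 0.016083 m.
ω = v/|dx/dθ| = 2.7/0.016083 = 167.88 rad/s.
N = 60ω/(2π) = 1603.2 rpm.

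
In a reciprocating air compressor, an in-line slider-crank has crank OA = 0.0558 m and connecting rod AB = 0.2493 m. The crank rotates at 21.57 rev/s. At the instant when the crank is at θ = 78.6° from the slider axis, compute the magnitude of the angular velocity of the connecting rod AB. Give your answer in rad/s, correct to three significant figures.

6.15

ω = 135.5 rad/s (converted from 21.57 rev/s).
The rod makes angle φ with the slider axis where L sinφ = r sinθ; differentiating, L cosφ·φ̇ = r ω cosθ.
L cosφ = √(L² − r² sin²θ) = 0.24323 m.
|ω_rod| = r ω |cosθ| / √(L² − r² sin²θ) = 0.0558·135.5·0.19766/0.24323 = 6.1457 rad/s.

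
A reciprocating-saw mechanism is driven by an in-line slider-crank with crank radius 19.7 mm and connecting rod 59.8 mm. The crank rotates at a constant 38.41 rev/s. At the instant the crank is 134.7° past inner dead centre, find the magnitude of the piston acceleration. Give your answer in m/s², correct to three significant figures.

800

ω = 2π·38.4 = 241.3 rad/s
x(θ) = r cosθ + √(L² − r² sin²θ); with ω constant, a = ω²·d²x/dθ².
d²x/dθ² = −r cosθ − r²(cos2θ)/√u − r⁴ sin²2θ/(4u^{3/2}),  u = L² − r² sin²θ = 0.00337996 m².
Substituting r = 0.0197 m, L = 0.0598 m, θ = 134.7°: d²x/dθ² = +0.013735 m.
a = ω²·d²x/dθ² = (241.3)²·(+0.013735) = +799.99 m/s²;  |a| = 799.99 m/s².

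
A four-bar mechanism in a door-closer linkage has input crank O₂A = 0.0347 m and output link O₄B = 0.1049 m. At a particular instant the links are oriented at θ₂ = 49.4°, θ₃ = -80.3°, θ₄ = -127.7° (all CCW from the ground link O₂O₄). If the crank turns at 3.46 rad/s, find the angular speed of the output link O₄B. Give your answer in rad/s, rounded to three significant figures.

ω₂ = 3.46 rad/s
Differentiating the loop-closure r₂e^{iθ₂}+r₃e^{iθ₃}=r₁+r₄e^{iθ₄} gives r₂ω₂e^{iθ₂}+r₃ω₃e^{iθ₃}=r₄ω₄e^{iθ₄}.
Eliminating the other unknown: ω₄ = r₂ω₂ sin(θ₂−θ₃) / [r₄ sin(θ₄−θ₃)].
Numerator sine = +0.76940; denominator sine = -0.73610.
Result = 0.0347·3.46·(+0.76940) / (0.1049·(-0.73610)) = -1.1963 rad/s; magnitude 1.1963 rad/s.

1.20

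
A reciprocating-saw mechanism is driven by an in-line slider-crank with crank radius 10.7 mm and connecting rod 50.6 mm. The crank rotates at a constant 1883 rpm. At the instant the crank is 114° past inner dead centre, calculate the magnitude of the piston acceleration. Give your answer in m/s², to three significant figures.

ω = 2π·1883/60 = 197.2 rad/s
x(θ) = r cosθ + √(L² − r² sin²θ); with ω constant, a = ω²·d²x/dθ².
d²x/dθ² = −r cosθ − r²(cos2θ)/√u − r⁴ sin²2θ/(4u^{3/2}),  u = L² − r² sin²θ = 0.00246481 m².
Substituting r = 0.0107 m, L = 0.0506 m, θ = 114°: d²x/dθ² = +0.0058804 m.
a = ω²·d²x/dθ² = (197.2)²·(+0.0058804) = +228.65 m/s²;  |a| = 228.65 m/s².

229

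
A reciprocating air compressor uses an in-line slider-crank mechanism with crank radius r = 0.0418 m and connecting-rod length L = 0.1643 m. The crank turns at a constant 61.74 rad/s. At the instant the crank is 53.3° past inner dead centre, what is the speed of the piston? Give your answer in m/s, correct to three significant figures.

ω = 61.74 rad/s
For an in-line slider-crank, x = r cosθ + √(L² − r² sin²θ), so v = −rω sinθ·[1 + r cosθ/√(L² − r² sin²θ)].
With r = 0.0418 m, L = 0.1643 m, θ = 53.3°: √(L² − r² sin²θ) = 0.16085 m.
v = −0.0418·61.74·0.80178·[1 + 0.0418·0.59763/0.16085] = -2.3905 m/s.
|v| = 2.3905 m/s.

2.39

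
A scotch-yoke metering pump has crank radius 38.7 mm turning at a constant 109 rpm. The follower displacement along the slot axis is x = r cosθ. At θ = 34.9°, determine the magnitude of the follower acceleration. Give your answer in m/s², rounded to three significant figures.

ω = 11.41 rad/s (from 109 rpm).
x = r cosθ ⇒ ẍ = −rω² cosθ (ω constant).
|a| = rω²|cosθ| = 0.0387·(11.41)²·|cos 34.9°| = 4.1354 m/s².

4.14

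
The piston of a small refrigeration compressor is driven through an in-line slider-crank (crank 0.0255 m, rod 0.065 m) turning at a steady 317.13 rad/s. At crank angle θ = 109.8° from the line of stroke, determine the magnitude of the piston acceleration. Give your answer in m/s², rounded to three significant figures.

ω = 317.1 rad/s
x(θ) = r cosθ + √(L² − r² sin²θ); with ω constant, a = ω²·d²x/dθ².
d²x/dθ² = −r cosθ − r²(cos2θ)/√u − r⁴ sin²2θ/(4u^{3/2}),  u = L² − r² sin²θ = 0.00364936 m².
Substituting r = 0.0255 m, L = 0.065 m, θ = 109.8°: d²x/dθ² = +0.016737 m.
a = ω²·d²x/dθ² = (317.1)²·(+0.016737) = +1683.2 m/s²;  |a| = 1683.2 m/s².

1680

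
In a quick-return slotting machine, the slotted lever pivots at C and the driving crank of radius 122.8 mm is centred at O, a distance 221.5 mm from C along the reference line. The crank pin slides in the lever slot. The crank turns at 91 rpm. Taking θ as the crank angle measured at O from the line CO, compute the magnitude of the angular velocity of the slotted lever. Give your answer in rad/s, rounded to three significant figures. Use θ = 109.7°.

ω = 9.529 rad/s (from 91 rpm).
Crank pin A relative to C: A = (d + r cosθ, r sinθ); lever angle φ = atan2(r sinθ, d + r cosθ).
Differentiating tanφ: φ̇ = rω(d cosθ + r)/(d² + r² + 2dr cosθ).
d² + r² + 2dr cosθ = |CA|² = 0.045804 m²;  d cosθ + r = +0.048133 m.
|ω_lever| = |0.1228·9.529·+0.048133| / 0.045804 = 1.2297 rad/s.

1.23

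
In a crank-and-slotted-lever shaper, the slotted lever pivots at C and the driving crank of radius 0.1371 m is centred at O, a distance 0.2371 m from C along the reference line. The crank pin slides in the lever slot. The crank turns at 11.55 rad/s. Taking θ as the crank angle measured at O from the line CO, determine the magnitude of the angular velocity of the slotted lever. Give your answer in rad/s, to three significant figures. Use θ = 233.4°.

0.186

ω = 11.55 rad/s
Crank pin A relative to C: A = (d + r cosθ, r sinθ); lever angle φ = atan2(r sinθ, d + r cosθ).
Differentiating tanφ: φ̇ = rω(d cosθ + r)/(d² + r² + 2dr cosθ).
d² + r² + 2dr cosθ = |CA|² = 0.0362506 m²;  d cosθ + r = -0.0042649 m.
|ω_lever| = |0.1371·11.55·-0.0042649| / 0.0362506 = 0.1863 rad/s.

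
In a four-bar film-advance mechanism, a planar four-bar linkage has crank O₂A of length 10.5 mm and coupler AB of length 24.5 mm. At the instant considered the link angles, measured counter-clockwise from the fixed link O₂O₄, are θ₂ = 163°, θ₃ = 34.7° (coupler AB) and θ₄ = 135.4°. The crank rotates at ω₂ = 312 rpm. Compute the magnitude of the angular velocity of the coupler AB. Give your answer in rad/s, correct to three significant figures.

6.60

ω₂ = 32.67 rad/s (from 312 rpm).
Differentiating the loop-closure r₂e^{iθ₂}+r₃e^{iθ₃}=r₁+r₄e^{iθ₄} gives r₂ω₂e^{iθ₂}+r₃ω₃e^{iθ₃}=r₄ω₄e^{iθ₄}.
Eliminating the other unknown: ω₃ = r₂ω₂ sin(θ₄−θ₂) / [r₃ sin(θ₃−θ₄)].
Numerator sine = -0.46330; denominator sine = -0.98261.
Result = 0.0105·32.67·(-0.46330) / (0.0245·(-0.98261)) = +6.6021 rad/s; magnitude 6.6021 rad/s.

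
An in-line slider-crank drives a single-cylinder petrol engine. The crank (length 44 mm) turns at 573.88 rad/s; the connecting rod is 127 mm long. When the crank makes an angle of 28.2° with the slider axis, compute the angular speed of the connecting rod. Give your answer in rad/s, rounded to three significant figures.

178

ω = 573.9 rad/s
The rod makes angle φ with the slider axis where L sinφ = r sinθ; differentiating, L cosφ·φ̇ = r ω cosθ.
L cosφ = √(L² − r² sin²θ) = 0.12529 m.
|ω_rod| = r ω |cosθ| / √(L² − r² sin²θ) = 0.044·573.9·0.88130/0.12529 = 177.62 rad/s.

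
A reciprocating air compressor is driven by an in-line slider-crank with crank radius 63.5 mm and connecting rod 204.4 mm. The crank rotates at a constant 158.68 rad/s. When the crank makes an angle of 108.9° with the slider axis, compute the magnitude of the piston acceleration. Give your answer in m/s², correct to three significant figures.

923

ω = 158.7 rad/s
x(θ) = r cosθ + √(L² − r² sin²θ); with ω constant, a = ω²·d²x/dθ².
d²x/dθ² = −r cosθ − r²(cos2θ)/√u − r⁴ sin²2θ/(4u^{3/2}),  u = L² − r² sin²θ = 0.0381702 m².
Substituting r = 0.0635 m, L = 0.2044 m, θ = 108.9°: d²x/dθ² = +0.036672 m.
a = ω²·d²x/dθ² = (158.7)²·(+0.036672) = +923.37 m/s²;  |a| = 923.37 m/s².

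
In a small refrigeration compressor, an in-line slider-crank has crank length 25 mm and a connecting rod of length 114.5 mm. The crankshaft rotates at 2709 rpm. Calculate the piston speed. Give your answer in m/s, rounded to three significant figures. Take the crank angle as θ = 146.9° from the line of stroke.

ω = 2π·2709/60 = 283.7 rad/s
For an in-line slider-crank, x = r cosθ + √(L² − r² sin²θ), so v = −rω sinθ·[1 + r cosθ/√(L² − r² sin²θ)].
With r = 0.025 m, L = 0.1145 m, θ = 146.9°: √(L² − r² sin²θ) = 0.11368 m.
v = −0.025·283.7·0.54610·[1 + 0.025·-0.83772/0.11368] = -3.1595 m/s.
|v| = 3.1595 m/s.

3.16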